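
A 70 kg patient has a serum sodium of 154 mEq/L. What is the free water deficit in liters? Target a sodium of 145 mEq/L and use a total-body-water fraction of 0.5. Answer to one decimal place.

2.2 L

TBW = 0.5 · 70 = 35 L
Free water deficit = TBW · (Na/145 − 1)
= 35 · (154/145 − 1)
= 35 · 0.0621
= 2.17 L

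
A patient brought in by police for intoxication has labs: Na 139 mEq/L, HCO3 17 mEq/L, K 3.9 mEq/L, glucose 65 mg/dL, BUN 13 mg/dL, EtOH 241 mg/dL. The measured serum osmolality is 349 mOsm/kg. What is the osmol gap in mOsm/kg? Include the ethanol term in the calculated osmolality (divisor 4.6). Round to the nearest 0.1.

10.4 mOsm/kg

Calculated osmolality = 2·Na + glucose/18 + BUN/2.8 + ethanol/4.6
= 2·139 + 65/18 + 13/2.8 + 241/4.6
= 278 + 3.61 + 4.64 + 52.39
= 338.64 mOsm/kg ≈ 338.6 mOsm/kg
Osmolar gap = measured − calculated = 349 − 338.6 = 10.4 mOsm/kg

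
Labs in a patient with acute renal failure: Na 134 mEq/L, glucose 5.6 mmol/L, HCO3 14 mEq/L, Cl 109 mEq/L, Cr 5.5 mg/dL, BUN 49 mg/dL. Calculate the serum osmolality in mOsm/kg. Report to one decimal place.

Calculated osmolality = 2·Na + glucose + BUN/2.8
= 2·134 + 5.6 + 49/2.8
= 268 + 5.60 + 17.50
= 291.1 mOsm/kg

291.1 mOsm/kg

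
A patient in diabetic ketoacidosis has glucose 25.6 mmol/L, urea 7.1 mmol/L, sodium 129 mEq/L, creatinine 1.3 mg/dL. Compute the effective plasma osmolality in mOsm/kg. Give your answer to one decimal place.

Effective osmolality excludes urea (freely permeant across cell membranes):
2·Na + glucose
= 2·129 + 25.6
= 258 + 25.6
= 283.6 mOsm/kg

283.6 mOsm/kg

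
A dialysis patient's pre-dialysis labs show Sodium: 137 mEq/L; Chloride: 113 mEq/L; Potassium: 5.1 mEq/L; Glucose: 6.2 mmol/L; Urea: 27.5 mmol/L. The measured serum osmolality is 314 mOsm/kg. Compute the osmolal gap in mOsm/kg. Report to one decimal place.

Calculated osmolality = 2·Na + glucose + urea
= 2·137 + 6.2 + 27.5
= 274 + 6.20 + 27.50
= 307.7 mOsm/kg ≈ 307.7 mOsm/kg
Osmolar gap = measured − calculated = 314 − 307.7 = 6.3 mOsm/kg

6.3 mOsm/kg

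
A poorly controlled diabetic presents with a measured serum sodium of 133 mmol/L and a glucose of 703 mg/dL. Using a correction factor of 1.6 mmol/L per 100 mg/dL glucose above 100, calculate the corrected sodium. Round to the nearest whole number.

143 mmol/L

Corrected Na = measured Na + 1.6 · (glucose − 100)/100
= 133 + 1.6 · (703 − 100)/100
= 133 + 9.6
= 142.6 mmol/L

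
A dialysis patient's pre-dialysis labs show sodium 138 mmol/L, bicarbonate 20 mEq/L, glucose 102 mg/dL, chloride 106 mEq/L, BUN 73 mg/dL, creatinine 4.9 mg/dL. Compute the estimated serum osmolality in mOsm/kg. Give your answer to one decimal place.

307.7 mOsm/kg

Calculated osmolality = 2·Na + glucose/18 + BUN/2.8
= 2·138 + 102/18 + 73/2.8
= 276 + 5.67 + 26.07
= 307.74 mOsm/kg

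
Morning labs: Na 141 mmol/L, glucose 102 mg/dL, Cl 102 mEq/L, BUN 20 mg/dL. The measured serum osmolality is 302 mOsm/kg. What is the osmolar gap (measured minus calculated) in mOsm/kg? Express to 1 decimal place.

Calculated osmolality = 2·Na + glucose/18 + BUN/2.8
= 2·141 + 102/18 + 20/2.8
= 282 + 5.67 + 7.14
= 294.81 mOsm/kg ≈ 294.8 mOsm/kg
Osmolar gap = measured − calculated = 302 − 294.8 = 7.2 mOsm/kg

7.2 mOsm/kg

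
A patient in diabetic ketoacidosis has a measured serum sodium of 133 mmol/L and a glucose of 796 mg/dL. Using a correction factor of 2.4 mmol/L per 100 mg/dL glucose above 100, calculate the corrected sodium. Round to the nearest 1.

150 mmol/L

Corrected Na = measured Na + 2.4 · (glucose − 100)/100
= 133 + 2.4 · (796 − 100)/100
= 133 + 16.7
= 149.7 mmol/L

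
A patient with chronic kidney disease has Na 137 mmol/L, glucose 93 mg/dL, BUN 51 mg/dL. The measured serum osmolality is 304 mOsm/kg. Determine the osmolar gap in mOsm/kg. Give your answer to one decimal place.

6.6 mOsm/kg

Calculated osmolality = 2·Na + glucose/18 + BUN/2.8
= 2·137 + 93/18 + 51/2.8
= 274 + 5.17 + 18.21
= 297.38 mOsm/kg ≈ 297.4 mOsm/kg
Osmolar gap = measured − calculated = 304 − 297.4 = 6.6 mOsm/kg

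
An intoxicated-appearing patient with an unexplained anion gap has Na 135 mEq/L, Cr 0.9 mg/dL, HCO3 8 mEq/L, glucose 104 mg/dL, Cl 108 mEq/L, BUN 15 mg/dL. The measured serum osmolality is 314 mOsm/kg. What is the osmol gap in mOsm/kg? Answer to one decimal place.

Calculated osmolality = 2·Na + glucose/18 + BUN/2.8
= 2·135 + 104/18 + 15/2.8
= 270 + 5.78 + 5.36
= 281.14 mOsm/kg ≈ 281.1 mOsm/kg
Osmolar gap = measured − calculated = 314 − 281.1 = 32.9 mOsm/kg

32.9 mOsm/kg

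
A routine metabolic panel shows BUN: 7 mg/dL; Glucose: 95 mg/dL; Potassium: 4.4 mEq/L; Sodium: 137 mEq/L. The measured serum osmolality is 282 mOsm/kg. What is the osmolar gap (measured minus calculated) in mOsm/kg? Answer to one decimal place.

0.2 mOsm/kg

Calculated osmolality = 2·Na + glucose/18 + BUN/2.8
= 2·137 + 95/18 + 7/2.8
= 274 + 5.28 + 2.50
= 281.78 mOsm/kg ≈ 281.8 mOsm/kg
Osmolar gap = measured − calculated = 282 − 281.8 = 0.2 mOsm/kg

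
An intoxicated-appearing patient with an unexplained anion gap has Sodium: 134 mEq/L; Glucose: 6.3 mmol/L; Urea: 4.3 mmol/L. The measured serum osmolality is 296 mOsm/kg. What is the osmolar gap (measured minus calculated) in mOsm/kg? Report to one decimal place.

Calculated osmolality = 2·Na + glucose + urea
= 2·134 + 6.3 + 4.3
= 268 + 6.30 + 4.30
= 278.6 mOsm/kg ≈ 278.6 mOsm/kg
Osmolar gap = measured − calculated = 296 − 278.6 = 17.4 mOsm/kg

17.4 mOsm/kg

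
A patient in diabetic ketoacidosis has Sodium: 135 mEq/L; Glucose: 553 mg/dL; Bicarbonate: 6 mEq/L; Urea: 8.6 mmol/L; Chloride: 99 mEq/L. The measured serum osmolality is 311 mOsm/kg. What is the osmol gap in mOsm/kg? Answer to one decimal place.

Calculated osmolality = 2·Na + glucose/18 + urea
= 2·135 + 553/18 + 8.6
= 270 + 30.72 + 8.60
= 309.32 mOsm/kg ≈ 309.3 mOsm/kg
Osmolar gap = measured − calculated = 311 − 309.3 = 1.7 mOsm/kg

1.7 mOsm/kg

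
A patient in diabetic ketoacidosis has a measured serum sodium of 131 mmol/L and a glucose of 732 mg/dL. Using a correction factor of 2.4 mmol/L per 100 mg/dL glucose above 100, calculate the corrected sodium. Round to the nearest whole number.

Corrected Na = measured Na + 2.4 · (glucose − 100)/100
= 131 + 2.4 · (732 − 100)/100
= 131 + 15.2
= 146.2 mmol/L

146 mmol/L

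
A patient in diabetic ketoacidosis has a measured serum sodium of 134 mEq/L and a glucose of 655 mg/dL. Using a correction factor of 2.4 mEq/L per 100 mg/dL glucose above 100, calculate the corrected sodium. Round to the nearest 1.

147 mEq/L

Corrected Na = measured Na + 2.4 · (glucose − 100)/100
= 134 + 2.4 · (655 − 100)/100
= 134 + 13.3
= 147.3 mEq/L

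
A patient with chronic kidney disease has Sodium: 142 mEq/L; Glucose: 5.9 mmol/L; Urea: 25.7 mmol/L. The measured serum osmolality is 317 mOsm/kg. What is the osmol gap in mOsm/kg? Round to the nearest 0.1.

1.4 mOsm/kg

Calculated osmolality = 2·Na + glucose + urea
= 2·142 + 5.9 + 25.7
= 284 + 5.90 + 25.70
= 315.6 mOsm/kg ≈ 315.6 mOsm/kg
Osmolar gap = measured − calculated = 317 − 315.6 = 1.4 mOsm/kg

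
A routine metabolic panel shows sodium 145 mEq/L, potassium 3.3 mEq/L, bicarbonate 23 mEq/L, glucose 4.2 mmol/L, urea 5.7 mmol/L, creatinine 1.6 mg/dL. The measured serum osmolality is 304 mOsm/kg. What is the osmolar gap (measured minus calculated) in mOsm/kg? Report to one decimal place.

4.1 mOsm/kg

Calculated osmolality = 2·Na + glucose + urea
= 2·145 + 4.2 + 5.7
= 290 + 4.20 + 5.70
= 299.9 mOsm/kg ≈ 299.9 mOsm/kg
Osmolar gap = measured − calculated = 304 − 299.9 = 4.1 mOsm/kg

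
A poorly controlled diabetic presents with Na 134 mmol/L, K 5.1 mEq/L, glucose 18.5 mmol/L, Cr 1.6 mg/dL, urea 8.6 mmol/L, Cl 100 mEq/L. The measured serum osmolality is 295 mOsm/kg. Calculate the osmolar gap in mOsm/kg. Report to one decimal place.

Calculated osmolality = 2·Na + glucose + urea
= 2·134 + 18.5 + 8.6
= 268 + 18.50 + 8.60
= 295.1 mOsm/kg ≈ 295.1 mOsm/kg
Osmolar gap = measured − calculated = 295 − 295.1 = -0.1 mOsm/kg

-0.1 mOsm/kg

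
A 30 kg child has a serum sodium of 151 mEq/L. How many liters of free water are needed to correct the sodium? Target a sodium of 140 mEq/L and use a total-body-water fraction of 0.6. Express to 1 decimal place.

1.4 L

TBW = 0.6 · 30 = 18 L
Free water deficit = TBW · (Na/140 − 1)
= 18 · (151/140 − 1)
= 18 · 0.0786
= 1.41 L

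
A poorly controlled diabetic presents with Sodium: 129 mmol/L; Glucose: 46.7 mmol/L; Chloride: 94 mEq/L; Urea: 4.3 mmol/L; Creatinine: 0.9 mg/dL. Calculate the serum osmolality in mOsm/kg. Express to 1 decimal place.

309.0 mOsm/kg

Calculated osmolality = 2·Na + glucose + urea
= 2·129 + 46.7 + 4.3
= 258 + 46.70 + 4.30
= 309 mOsm/kg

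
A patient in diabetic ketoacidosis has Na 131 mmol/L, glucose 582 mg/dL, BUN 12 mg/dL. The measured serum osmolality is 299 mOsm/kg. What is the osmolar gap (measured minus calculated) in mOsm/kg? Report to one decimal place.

Calculated osmolality = 2·Na + glucose/18 + BUN/2.8
= 2·131 + 582/18 + 12/2.8
= 262 + 32.33 + 4.29
= 298.62 mOsm/kg ≈ 298.6 mOsm/kg
Osmolar gap = measured − calculated = 299 − 298.6 = 0.4 mOsm/kg

0.4 mOsm/kg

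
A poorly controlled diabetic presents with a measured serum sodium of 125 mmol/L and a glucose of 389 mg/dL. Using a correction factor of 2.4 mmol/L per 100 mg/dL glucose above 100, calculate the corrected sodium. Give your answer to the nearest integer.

Corrected Na = measured Na + 2.4 · (glucose − 100)/100
= 125 + 2.4 · (389 − 100)/100
= 125 + 6.9
= 131.9 mmol/L

132 mmol/L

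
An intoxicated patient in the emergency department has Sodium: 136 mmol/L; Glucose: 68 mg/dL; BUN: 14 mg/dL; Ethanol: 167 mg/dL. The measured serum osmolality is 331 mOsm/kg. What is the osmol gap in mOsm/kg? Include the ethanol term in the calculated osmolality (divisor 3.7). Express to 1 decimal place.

5.1 mOsm/kg

Calculated osmolality = 2·Na + glucose/18 + BUN/2.8 + ethanol/3.7
= 2·136 + 68/18 + 14/2.8 + 167/3.7
= 272 + 3.78 + 5 + 45.14
= 325.92 mOsm/kg ≈ 325.9 mOsm/kg
Osmolar gap = measured − calculated = 331 − 325.9 = 5.1 mOsm/kg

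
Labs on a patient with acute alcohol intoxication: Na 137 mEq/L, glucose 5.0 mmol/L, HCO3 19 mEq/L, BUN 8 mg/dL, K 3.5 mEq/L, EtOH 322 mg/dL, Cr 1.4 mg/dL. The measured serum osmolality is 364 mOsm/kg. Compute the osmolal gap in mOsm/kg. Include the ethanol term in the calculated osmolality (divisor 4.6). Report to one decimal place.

Calculated osmolality = 2·Na + glucose + BUN/2.8 + ethanol/4.6
= 2·137 + 5 + 8/2.8 + 322/4.6
= 274 + 5 + 2.86 + 70
= 351.86 mOsm/kg ≈ 351.9 mOsm/kg
Osmolar gap = measured − calculated = 364 − 351.9 = 12.1 mOsm/kg

12.1 mOsm/kg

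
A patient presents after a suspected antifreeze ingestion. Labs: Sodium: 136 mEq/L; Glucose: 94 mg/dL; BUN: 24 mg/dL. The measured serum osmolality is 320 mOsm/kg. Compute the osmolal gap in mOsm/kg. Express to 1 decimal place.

34.2 mOsm/kg

Calculated osmolality = 2·Na + glucose/18 + BUN/2.8
= 2·136 + 94/18 + 24/2.8
= 272 + 5.22 + 8.57
= 285.79 mOsm/kg ≈ 285.8 mOsm/kg
Osmolar gap = measured − calculated = 320 − 285.8 = 34.2 mOsm/kg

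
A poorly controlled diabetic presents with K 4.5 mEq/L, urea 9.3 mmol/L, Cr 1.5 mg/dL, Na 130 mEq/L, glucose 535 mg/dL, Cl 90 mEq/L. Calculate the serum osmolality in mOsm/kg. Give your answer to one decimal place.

Calculated osmolality = 2·Na + glucose/18 + urea
= 2·130 + 535/18 + 9.3
= 260 + 29.72 + 9.30
= 299.02 mOsm/kg

299.0 mOsm/kg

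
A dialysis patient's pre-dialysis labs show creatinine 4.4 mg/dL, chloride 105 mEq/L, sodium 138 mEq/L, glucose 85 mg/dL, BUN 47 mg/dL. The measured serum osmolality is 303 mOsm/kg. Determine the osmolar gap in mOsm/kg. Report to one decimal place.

Calculated osmolality = 2·Na + glucose/18 + BUN/2.8
= 2·138 + 85/18 + 47/2.8
= 276 + 4.72 + 16.79
= 297.51 mOsm/kg ≈ 297.5 mOsm/kg
Osmolar gap = measured − calculated = 303 − 297.5 = 5.5 mOsm/kg

5.5 mOsm/kg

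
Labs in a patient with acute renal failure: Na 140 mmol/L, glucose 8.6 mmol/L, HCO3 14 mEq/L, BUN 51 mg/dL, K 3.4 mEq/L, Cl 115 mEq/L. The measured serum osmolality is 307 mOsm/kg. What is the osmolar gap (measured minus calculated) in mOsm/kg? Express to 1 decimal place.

0.2 mOsm/kg

Calculated osmolality = 2·Na + glucose + BUN/2.8
= 2·140 + 8.6 + 51/2.8
= 280 + 8.60 + 18.21
= 306.81 mOsm/kg ≈ 306.8 mOsm/kg
Osmolar gap = measured − calculated = 307 − 306.8 = 0.2 mOsm/kg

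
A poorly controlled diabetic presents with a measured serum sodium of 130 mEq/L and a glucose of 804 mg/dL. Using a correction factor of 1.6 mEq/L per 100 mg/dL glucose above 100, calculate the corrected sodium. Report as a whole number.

141 mEq/L

Corrected Na = measured Na + 1.6 · (glucose − 100)/100
= 130 + 1.6 · (804 − 100)/100
= 130 + 11.3
= 141.3 mEq/L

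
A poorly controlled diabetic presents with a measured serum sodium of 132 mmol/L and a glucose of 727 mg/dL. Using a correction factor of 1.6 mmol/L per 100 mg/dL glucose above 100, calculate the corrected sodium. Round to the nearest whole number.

142 mmol/L

Corrected Na = measured Na + 1.6 · (glucose − 100)/100
= 132 + 1.6 · (727 − 100)/100
= 132 + 10
= 142 mmol/L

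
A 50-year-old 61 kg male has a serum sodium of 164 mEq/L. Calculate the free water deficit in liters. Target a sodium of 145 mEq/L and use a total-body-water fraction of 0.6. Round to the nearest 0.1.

4.8 L

TBW = 0.6 · 61 = 36.6 L
Free water deficit = TBW · (Na/145 − 1)
= 36.6 · (164/145 − 1)
= 36.6 · 0.131
= 4.79 L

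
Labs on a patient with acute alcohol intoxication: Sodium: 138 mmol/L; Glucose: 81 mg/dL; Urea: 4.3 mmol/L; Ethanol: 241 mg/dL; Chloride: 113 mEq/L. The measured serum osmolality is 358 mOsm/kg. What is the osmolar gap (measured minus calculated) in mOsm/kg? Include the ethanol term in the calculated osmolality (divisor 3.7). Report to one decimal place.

Calculated osmolality = 2·Na + glucose/18 + urea + ethanol/3.7
= 2·138 + 81/18 + 4.3 + 241/3.7
= 276 + 4.50 + 4.30 + 65.14
= 349.94 mOsm/kg ≈ 349.9 mOsm/kg
Osmolar gap = measured − calculated = 358 − 349.9 = 8.1 mOsm/kg

8.1 mOsm/kg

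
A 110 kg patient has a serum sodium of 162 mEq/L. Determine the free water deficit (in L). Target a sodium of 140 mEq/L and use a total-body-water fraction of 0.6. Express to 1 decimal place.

10.4 L

TBW = 0.6 · 110 = 66 L
Free water deficit = TBW · (Na/140 − 1)
= 66 · (162/140 − 1)
= 66 · 0.1571
= 10.37 L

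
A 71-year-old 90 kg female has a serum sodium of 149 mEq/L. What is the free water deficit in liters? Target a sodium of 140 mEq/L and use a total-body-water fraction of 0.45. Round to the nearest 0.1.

TBW = 0.45 · 90 = 40.5 L
Free water deficit = TBW · (Na/140 − 1)
= 40.5 · (149/140 − 1)
= 40.5 · 0.0643
= 2.6 L

2.6 L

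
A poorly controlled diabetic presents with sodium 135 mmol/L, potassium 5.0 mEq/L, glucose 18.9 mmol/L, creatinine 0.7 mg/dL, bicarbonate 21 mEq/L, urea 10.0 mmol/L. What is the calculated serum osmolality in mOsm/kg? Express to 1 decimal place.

298.9 mOsm/kg

Calculated osmolality = 2·Na + glucose + urea
= 2·135 + 18.9 + 10
= 270 + 18.90 + 10
= 298.9 mOsm/kg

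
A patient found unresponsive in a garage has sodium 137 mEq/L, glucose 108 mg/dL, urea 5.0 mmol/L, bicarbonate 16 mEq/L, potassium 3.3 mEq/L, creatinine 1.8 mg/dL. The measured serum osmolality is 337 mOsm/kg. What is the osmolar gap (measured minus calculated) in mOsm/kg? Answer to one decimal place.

52.0 mOsm/kg

Calculated osmolality = 2·Na + glucose/18 + urea
= 2·137 + 108/18 + 5
= 274 + 6 + 5
= 285 mOsm/kg ≈ 285.0 mOsm/kg
Osmolar gap = measured − calculated = 337 − 285.0 = 52.0 mOsm/kg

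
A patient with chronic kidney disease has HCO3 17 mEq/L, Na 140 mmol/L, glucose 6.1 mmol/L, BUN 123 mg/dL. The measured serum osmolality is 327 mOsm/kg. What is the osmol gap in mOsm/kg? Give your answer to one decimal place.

Calculated osmolality = 2·Na + glucose + BUN/2.8
= 2·140 + 6.1 + 123/2.8
= 280 + 6.10 + 43.93
= 330.03 mOsm/kg ≈ 330.0 mOsm/kg
Osmolar gap = measured − calculated = 327 − 330.0 = -3.0 mOsm/kg

-3.0 mOsm/kg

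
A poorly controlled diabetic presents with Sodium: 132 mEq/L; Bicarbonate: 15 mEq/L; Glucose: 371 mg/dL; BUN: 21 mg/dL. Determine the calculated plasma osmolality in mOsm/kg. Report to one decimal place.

292.1 mOsm/kg

Calculated osmolality = 2·Na + glucose/18 + BUN/2.8
= 2·132 + 371/18 + 21/2.8
= 264 + 20.61 + 7.50
= 292.11 mOsm/kg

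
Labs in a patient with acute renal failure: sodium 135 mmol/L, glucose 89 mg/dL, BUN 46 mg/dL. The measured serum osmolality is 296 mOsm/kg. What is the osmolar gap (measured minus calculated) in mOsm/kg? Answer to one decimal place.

4.6 mOsm/kg

Calculated osmolality = 2·Na + glucose/18 + BUN/2.8
= 2·135 + 89/18 + 46/2.8
= 270 + 4.94 + 16.43
= 291.37 mOsm/kg ≈ 291.4 mOsm/kg
Osmolar gap = measured − calculated = 296 − 291.4 = 4.6 mOsm/kg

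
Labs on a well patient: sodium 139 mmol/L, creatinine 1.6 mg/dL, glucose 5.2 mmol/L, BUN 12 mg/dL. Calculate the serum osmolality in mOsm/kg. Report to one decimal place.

Calculated osmolality = 2·Na + glucose + BUN/2.8
= 2·139 + 5.2 + 12/2.8
= 278 + 5.20 + 4.29
= 287.49 mOsm/kg

287.5 mOsm/kg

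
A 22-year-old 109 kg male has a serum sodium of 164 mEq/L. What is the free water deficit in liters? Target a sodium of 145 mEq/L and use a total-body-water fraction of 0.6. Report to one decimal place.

8.6 L

TBW = 0.6 · 109 = 65.4 L
Free water deficit = TBW · (Na/145 − 1)
= 65.4 · (164/145 − 1)
= 65.4 · 0.131
= 8.57 L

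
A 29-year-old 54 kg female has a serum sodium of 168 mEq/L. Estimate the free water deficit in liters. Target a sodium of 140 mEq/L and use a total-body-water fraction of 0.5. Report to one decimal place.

5.4 L

TBW = 0.5 · 54 = 27 L
Free water deficit = TBW · (Na/140 − 1)
= 27 · (168/140 − 1)
= 27 · 0.2
= 5.4 L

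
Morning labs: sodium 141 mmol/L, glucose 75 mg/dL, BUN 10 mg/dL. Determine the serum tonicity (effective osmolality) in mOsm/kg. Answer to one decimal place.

Effective osmolality excludes urea (freely permeant across cell membranes):
2·Na + glucose/18
= 2·141 + 75/18
= 282 + 4.17
= 286.17 mOsm/kg

286.2 mOsm/kg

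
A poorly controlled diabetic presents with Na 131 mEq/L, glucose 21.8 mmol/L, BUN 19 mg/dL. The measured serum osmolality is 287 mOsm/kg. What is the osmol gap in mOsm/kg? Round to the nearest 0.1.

-3.6 mOsm/kg

Calculated osmolality = 2·Na + glucose + BUN/2.8
= 2·131 + 21.8 + 19/2.8
= 262 + 21.80 + 6.79
= 290.59 mOsm/kg ≈ 290.6 mOsm/kg
Osmolar gap = measured − calculated = 287 − 290.6 = -3.6 mOsm/kg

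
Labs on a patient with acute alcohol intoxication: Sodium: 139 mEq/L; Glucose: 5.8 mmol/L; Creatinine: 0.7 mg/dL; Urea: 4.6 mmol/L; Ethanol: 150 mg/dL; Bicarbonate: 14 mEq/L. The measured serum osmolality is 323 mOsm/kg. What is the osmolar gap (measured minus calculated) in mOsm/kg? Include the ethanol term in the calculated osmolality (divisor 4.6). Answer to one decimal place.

2.0 mOsm/kg

Calculated osmolality = 2·Na + glucose + urea + ethanol/4.6
= 2·139 + 5.8 + 4.6 + 150/4.6
= 278 + 5.80 + 4.60 + 32.61
= 321.01 mOsm/kg ≈ 321.0 mOsm/kg
Osmolar gap = measured − calculated = 323 − 321.0 = 2.0 mOsm/kg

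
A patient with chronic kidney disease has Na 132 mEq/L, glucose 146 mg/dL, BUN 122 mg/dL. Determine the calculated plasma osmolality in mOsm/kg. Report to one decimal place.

Calculated osmolality = 2·Na + glucose/18 + BUN/2.8
= 2·132 + 146/18 + 122/2.8
= 264 + 8.11 + 43.57
= 315.68 mOsm/kg

315.7 mOsm/kg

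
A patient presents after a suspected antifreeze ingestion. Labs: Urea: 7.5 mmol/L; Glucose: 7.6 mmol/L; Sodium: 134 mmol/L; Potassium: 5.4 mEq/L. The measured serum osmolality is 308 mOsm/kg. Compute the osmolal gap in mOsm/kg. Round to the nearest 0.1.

Calculated osmolality = 2·Na + glucose + urea
= 2·134 + 7.6 + 7.5
= 268 + 7.60 + 7.50
= 283.1 mOsm/kg ≈ 283.1 mOsm/kg
Osmolar gap = measured − calculated = 308 − 283.1 = 24.9 mOsm/kg

24.9 mOsm/kg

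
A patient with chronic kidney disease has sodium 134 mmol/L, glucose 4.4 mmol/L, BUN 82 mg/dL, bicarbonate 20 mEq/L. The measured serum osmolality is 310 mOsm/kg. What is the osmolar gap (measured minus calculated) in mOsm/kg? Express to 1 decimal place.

8.3 mOsm/kg

Calculated osmolality = 2·Na + glucose + BUN/2.8
= 2·134 + 4.4 + 82/2.8
= 268 + 4.40 + 29.29
= 301.69 mOsm/kg ≈ 301.7 mOsm/kg
Osmolar gap = measured − calculated = 310 − 301.7 = 8.3 mOsm/kg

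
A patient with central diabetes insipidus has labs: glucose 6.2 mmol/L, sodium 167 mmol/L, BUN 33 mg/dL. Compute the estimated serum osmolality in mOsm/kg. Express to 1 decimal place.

352.0 mOsm/kg

Calculated osmolality = 2·Na + glucose + BUN/2.8
= 2·167 + 6.2 + 33/2.8
= 334 + 6.20 + 11.79
= 351.99 mOsm/kg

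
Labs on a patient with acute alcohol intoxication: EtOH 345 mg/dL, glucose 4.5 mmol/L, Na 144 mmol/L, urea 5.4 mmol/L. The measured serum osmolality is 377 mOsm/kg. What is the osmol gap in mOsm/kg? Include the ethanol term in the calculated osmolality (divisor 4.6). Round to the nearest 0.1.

4.1 mOsm/kg

Calculated osmolality = 2·Na + glucose + urea + ethanol/4.6
= 2·144 + 4.5 + 5.4 + 345/4.6
= 288 + 4.50 + 5.40 + 75
= 372.9 mOsm/kg ≈ 372.9 mOsm/kg
Osmolar gap = measured − calculated = 377 − 372.9 = 4.1 mOsm/kg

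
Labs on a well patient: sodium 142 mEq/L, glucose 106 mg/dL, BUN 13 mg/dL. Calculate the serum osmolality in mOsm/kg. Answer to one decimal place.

294.5 mOsm/kg

Calculated osmolality = 2·Na + glucose/18 + BUN/2.8
= 2·142 + 106/18 + 13/2.8
= 284 + 5.89 + 4.64
= 294.53 mOsm/kg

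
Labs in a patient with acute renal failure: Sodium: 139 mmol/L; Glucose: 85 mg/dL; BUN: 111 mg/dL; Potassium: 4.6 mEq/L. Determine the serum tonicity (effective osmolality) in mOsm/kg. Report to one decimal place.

282.7 mOsm/kg

Effective osmolality excludes urea (freely permeant across cell membranes):
2·Na + glucose/18
= 2·139 + 85/18
= 278 + 4.72
= 282.72 mOsm/kg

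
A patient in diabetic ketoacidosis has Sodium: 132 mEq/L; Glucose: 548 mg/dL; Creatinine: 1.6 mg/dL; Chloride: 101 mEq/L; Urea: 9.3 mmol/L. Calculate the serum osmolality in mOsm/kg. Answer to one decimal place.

Calculated osmolality = 2·Na + glucose/18 + urea
= 2·132 + 548/18 + 9.3
= 264 + 30.44 + 9.30
= 303.74 mOsm/kg

303.7 mOsm/kg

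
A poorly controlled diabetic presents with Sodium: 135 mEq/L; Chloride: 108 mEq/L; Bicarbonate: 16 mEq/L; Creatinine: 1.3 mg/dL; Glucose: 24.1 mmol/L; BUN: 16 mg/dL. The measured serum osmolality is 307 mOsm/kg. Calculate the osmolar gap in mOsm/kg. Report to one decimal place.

Calculated osmolality = 2·Na + glucose + BUN/2.8
= 2·135 + 24.1 + 16/2.8
= 270 + 24.10 + 5.71
= 299.81 mOsm/kg ≈ 299.8 mOsm/kg
Osmolar gap = measured − calculated = 307 − 299.8 = 7.2 mOsm/kg

7.2 mOsm/kg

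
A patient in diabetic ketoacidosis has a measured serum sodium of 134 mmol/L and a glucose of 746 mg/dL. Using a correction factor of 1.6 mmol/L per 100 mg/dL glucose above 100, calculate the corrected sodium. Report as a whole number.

144 mmol/L

Corrected Na = measured Na + 1.6 · (glucose − 100)/100
= 134 + 1.6 · (746 − 100)/100
= 134 + 10.3
= 144.3 mmol/L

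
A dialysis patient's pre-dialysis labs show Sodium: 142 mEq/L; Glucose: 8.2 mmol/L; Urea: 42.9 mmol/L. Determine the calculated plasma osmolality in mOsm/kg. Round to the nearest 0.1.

335.1 mOsm/kg

Calculated osmolality = 2·Na + glucose + urea
= 2·142 + 8.2 + 42.9
= 284 + 8.20 + 42.90
= 335.1 mOsm/kg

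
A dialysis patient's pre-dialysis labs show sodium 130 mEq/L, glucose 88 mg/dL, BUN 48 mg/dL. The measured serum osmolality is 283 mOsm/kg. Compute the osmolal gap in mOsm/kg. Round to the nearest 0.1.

Calculated osmolality = 2·Na + glucose/18 + BUN/2.8
= 2·130 + 88/18 + 48/2.8
= 260 + 4.89 + 17.14
= 282.03 mOsm/kg ≈ 282.0 mOsm/kg
Osmolar gap = measured − calculated = 283 − 282.0 = 1.0 mOsm/kg

1.0 mOsm/kg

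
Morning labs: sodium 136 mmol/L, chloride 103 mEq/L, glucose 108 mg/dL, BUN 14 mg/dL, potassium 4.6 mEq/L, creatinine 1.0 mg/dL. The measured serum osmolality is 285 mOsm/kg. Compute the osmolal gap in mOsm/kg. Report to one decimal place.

2.0 mOsm/kg

Calculated osmolality = 2·Na + glucose/18 + BUN/2.8
= 2·136 + 108/18 + 14/2.8
= 272 + 6 + 5
= 283 mOsm/kg ≈ 283.0 mOsm/kg
Osmolar gap = measured − calculated = 285 − 283.0 = 2.0 mOsm/kg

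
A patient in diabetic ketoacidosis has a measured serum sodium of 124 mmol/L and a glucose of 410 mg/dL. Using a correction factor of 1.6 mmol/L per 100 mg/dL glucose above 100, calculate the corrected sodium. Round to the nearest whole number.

Corrected Na = measured Na + 1.6 · (glucose − 100)/100
= 124 + 1.6 · (410 − 100)/100
= 124 + 5
= 129 mmol/L

129 mmol/L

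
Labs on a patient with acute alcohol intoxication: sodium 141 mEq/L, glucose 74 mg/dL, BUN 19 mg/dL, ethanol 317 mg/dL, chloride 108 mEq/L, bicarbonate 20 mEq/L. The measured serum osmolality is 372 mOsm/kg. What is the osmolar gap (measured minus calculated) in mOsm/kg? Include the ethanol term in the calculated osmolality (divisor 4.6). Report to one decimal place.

10.2 mOsm/kg

Calculated osmolality = 2·Na + glucose/18 + BUN/2.8 + ethanol/4.6
= 2·141 + 74/18 + 19/2.8 + 317/4.6
= 282 + 4.11 + 6.79 + 68.91
= 361.81 mOsm/kg ≈ 361.8 mOsm/kg
Osmolar gap = measured − calculated = 372 − 361.8 = 10.2 mOsm/kg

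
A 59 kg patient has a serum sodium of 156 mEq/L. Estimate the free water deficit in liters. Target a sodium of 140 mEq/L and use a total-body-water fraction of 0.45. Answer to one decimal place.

TBW = 0.45 · 59 = 26.55 L
Free water deficit = TBW · (Na/140 − 1)
= 26.55 · (156/140 − 1)
= 26.55 · 0.1143
= 3.03 L

3.0 L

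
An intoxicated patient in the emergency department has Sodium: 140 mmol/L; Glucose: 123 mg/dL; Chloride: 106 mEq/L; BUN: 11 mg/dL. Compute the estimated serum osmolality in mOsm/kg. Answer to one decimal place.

290.8 mOsm/kg

Calculated osmolality = 2·Na + glucose/18 + BUN/2.8
= 2·140 + 123/18 + 11/2.8
= 280 + 6.83 + 3.93
= 290.76 mOsm/kg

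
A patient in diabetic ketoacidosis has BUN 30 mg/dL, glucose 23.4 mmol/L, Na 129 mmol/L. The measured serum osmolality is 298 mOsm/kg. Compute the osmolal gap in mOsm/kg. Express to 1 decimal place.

5.9 mOsm/kg

Calculated osmolality = 2·Na + glucose + BUN/2.8
= 2·129 + 23.4 + 30/2.8
= 258 + 23.40 + 10.71
= 292.11 mOsm/kg ≈ 292.1 mOsm/kg
Osmolar gap = measured − calculated = 298 − 292.1 = 5.9 mOsm/kg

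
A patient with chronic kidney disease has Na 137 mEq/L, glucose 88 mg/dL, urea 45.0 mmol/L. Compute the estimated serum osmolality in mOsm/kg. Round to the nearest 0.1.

323.9 mOsm/kg

Calculated osmolality = 2·Na + glucose/18 + urea
= 2·137 + 88/18 + 45
= 274 + 4.89 + 45
= 323.89 mOsm/kg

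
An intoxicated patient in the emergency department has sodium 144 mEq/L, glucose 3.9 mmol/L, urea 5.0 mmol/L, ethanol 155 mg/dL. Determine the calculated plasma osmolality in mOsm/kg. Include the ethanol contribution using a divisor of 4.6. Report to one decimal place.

330.6 mOsm/kg

Calculated osmolality = 2·Na + glucose + urea + ethanol/4.6
= 2·144 + 3.9 + 5 + 155/4.6
= 288 + 3.90 + 5 + 33.70
= 330.6 mOsm/kg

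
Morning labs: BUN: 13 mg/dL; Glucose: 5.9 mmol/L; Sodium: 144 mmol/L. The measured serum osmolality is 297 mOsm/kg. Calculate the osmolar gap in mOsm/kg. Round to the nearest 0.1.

-1.5 mOsm/kg

Calculated osmolality = 2·Na + glucose + BUN/2.8
= 2·144 + 5.9 + 13/2.8
= 288 + 5.90 + 4.64
= 298.54 mOsm/kg ≈ 298.5 mOsm/kg
Osmolar gap = measured − calculated = 297 − 298.5 = -1.5 mOsm/kg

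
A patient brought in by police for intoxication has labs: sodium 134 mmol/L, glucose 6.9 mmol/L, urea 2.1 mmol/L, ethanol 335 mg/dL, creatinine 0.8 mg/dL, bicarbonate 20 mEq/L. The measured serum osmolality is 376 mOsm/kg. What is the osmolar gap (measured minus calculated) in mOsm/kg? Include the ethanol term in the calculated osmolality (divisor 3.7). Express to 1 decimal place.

Calculated osmolality = 2·Na + glucose + urea + ethanol/3.7
= 2·134 + 6.9 + 2.1 + 335/3.7
= 268 + 6.90 + 2.10 + 90.54
= 367.54 mOsm/kg ≈ 367.5 mOsm/kg
Osmolar gap = measured − calculated = 376 − 367.5 = 8.5 mOsm/kg

8.5 mOsm/kg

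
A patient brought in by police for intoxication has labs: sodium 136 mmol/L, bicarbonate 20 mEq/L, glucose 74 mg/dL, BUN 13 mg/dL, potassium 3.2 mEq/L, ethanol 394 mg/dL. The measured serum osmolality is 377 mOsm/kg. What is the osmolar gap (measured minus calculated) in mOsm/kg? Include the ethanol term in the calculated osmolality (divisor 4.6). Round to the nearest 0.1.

10.6 mOsm/kg

Calculated osmolality = 2·Na + glucose/18 + BUN/2.8 + ethanol/4.6
= 2·136 + 74/18 + 13/2.8 + 394/4.6
= 272 + 4.11 + 4.64 + 85.65
= 366.4 mOsm/kg ≈ 366.4 mOsm/kg
Osmolar gap = measured − calculated = 377 − 366.4 = 10.6 mOsm/kg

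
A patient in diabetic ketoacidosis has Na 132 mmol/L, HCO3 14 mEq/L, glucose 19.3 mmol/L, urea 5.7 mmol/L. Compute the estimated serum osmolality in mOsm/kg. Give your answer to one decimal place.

289.0 mOsm/kg

Calculated osmolality = 2·Na + glucose + urea
= 2·132 + 19.3 + 5.7
= 264 + 19.30 + 5.70
= 289 mOsm/kg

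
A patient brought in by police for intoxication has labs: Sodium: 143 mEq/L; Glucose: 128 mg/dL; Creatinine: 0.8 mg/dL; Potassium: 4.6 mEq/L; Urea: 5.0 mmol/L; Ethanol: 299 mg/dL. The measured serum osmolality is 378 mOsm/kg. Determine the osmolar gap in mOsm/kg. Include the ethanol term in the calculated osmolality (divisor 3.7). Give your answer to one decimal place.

Calculated osmolality = 2·Na + glucose/18 + urea + ethanol/3.7
= 2·143 + 128/18 + 5 + 299/3.7
= 286 + 7.11 + 5 + 80.81
= 378.92 mOsm/kg ≈ 378.9 mOsm/kg
Osmolar gap = measured − calculated = 378 − 378.9 = -0.9 mOsm/kg

-0.9 mOsm/kg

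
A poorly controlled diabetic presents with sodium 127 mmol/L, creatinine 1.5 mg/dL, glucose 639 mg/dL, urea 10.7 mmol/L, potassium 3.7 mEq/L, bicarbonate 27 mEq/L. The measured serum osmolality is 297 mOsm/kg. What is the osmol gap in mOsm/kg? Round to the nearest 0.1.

Calculated osmolality = 2·Na + glucose/18 + urea
= 2·127 + 639/18 + 10.7
= 254 + 35.50 + 10.70
= 300.2 mOsm/kg ≈ 300.2 mOsm/kg
Osmolar gap = measured − calculated = 297 − 300.2 = -3.2 mOsm/kg

-3.2 mOsm/kg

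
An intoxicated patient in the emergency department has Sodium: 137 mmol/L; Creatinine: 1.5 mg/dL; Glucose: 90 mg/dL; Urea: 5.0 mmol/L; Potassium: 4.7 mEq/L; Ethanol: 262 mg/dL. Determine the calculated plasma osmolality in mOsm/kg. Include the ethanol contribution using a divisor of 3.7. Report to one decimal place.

Calculated osmolality = 2·Na + glucose/18 + urea + ethanol/3.7
= 2·137 + 90/18 + 5 + 262/3.7
= 274 + 5 + 5 + 70.81
= 354.81 mOsm/kg

354.8 mOsm/kg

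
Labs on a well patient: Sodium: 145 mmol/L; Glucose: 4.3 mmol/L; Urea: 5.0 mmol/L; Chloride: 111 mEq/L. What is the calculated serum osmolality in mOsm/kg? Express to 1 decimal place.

299.3 mOsm/kg

Calculated osmolality = 2·Na + glucose + urea
= 2·145 + 4.3 + 5
= 290 + 4.30 + 5
= 299.3 mOsm/kg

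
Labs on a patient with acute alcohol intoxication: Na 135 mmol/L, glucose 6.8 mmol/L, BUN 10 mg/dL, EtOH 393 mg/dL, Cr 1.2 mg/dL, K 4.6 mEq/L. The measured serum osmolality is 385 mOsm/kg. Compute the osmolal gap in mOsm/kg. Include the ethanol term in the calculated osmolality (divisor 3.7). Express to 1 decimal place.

-1.6 mOsm/kg

Calculated osmolality = 2·Na + glucose + BUN/2.8 + ethanol/3.7
= 2·135 + 6.8 + 10/2.8 + 393/3.7
= 270 + 6.80 + 3.57 + 106.22
= 386.59 mOsm/kg ≈ 386.6 mOsm/kg
Osmolar gap = measured − calculated = 385 − 386.6 = -1.6 mOsm/kg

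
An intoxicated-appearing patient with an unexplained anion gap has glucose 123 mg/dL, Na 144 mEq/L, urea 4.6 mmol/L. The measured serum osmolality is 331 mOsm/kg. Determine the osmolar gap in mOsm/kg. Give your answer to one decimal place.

Calculated osmolality = 2·Na + glucose/18 + urea
= 2·144 + 123/18 + 4.6
= 288 + 6.83 + 4.60
= 299.43 mOsm/kg ≈ 299.4 mOsm/kg
Osmolar gap = measured − calculated = 331 − 299.4 = 31.6 mOsm/kg

31.6 mOsm/kg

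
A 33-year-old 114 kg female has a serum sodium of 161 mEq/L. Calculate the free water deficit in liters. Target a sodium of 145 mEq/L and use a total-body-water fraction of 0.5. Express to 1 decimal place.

TBW = 0.5 · 114 = 57 L
Free water deficit = TBW · (Na/145 − 1)
= 57 · (161/145 − 1)
= 57 · 0.1103
= 6.29 L

6.3 L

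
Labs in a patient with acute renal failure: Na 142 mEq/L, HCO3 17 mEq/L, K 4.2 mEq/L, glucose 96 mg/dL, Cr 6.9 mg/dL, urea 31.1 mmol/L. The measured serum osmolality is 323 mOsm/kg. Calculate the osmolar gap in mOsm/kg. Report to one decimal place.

Calculated osmolality = 2·Na + glucose/18 + urea
= 2·142 + 96/18 + 31.1
= 284 + 5.33 + 31.10
= 320.43 mOsm/kg ≈ 320.4 mOsm/kg
Osmolar gap = measured − calculated = 323 − 320.4 = 2.6 mOsm/kg

2.6 mOsm/kg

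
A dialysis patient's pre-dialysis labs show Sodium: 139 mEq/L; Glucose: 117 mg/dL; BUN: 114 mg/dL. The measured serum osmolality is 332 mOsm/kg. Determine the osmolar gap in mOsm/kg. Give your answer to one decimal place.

6.8 mOsm/kg

Calculated osmolality = 2·Na + glucose/18 + BUN/2.8
= 2·139 + 117/18 + 114/2.8
= 278 + 6.50 + 40.71
= 325.21 mOsm/kg ≈ 325.2 mOsm/kg
Osmolar gap = measured − calculated = 332 − 325.2 = 6.8 mOsm/kg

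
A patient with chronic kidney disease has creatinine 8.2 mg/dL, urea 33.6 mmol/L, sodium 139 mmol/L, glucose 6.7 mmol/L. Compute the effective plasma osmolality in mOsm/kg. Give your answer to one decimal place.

Effective osmolality excludes urea (freely permeant across cell membranes):
2·Na + glucose
= 2·139 + 6.7
= 278 + 6.7
= 284.7 mOsm/kg

284.7 mOsm/kg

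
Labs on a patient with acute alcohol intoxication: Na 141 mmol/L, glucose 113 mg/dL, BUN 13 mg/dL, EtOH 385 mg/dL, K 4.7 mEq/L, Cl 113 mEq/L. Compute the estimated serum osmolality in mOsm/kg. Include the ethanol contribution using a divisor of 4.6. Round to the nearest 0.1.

Calculated osmolality = 2·Na + glucose/18 + BUN/2.8 + ethanol/4.6
= 2·141 + 113/18 + 13/2.8 + 385/4.6
= 282 + 6.28 + 4.64 + 83.70
= 376.62 mOsm/kg

376.6 mOsm/kg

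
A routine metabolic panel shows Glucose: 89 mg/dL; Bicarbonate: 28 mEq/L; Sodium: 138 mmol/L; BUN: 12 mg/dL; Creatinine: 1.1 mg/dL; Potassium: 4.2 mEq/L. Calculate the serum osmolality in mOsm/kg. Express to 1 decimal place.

285.2 mOsm/kg

Calculated osmolality = 2·Na + glucose/18 + BUN/2.8
= 2·138 + 89/18 + 12/2.8
= 276 + 4.94 + 4.29
= 285.23 mOsm/kg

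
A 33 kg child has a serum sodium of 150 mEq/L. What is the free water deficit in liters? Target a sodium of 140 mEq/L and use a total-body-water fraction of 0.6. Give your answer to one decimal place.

TBW = 0.6 · 33 = 19.8 L
Free water deficit = TBW · (Na/140 − 1)
= 19.8 · (150/140 − 1)
= 19.8 · 0.0714
= 1.41 L

1.4 L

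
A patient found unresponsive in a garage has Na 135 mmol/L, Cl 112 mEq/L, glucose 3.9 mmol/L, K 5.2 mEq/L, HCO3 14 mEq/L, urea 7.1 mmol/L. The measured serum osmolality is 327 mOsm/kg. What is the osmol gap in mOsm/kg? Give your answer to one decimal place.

Calculated osmolality = 2·Na + glucose + urea
= 2·135 + 3.9 + 7.1
= 270 + 3.90 + 7.10
= 281 mOsm/kg ≈ 281.0 mOsm/kg
Osmolar gap = measured − calculated = 327 − 281.0 = 46.0 mOsm/kg

46.0 mOsm/kg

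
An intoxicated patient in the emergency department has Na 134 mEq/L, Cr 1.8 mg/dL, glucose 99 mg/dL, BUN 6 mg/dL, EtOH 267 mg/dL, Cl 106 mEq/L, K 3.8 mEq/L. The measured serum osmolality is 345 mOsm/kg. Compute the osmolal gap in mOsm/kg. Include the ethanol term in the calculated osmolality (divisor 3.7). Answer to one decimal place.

-2.8 mOsm/kg

Calculated osmolality = 2·Na + glucose/18 + BUN/2.8 + ethanol/3.7
= 2·134 + 99/18 + 6/2.8 + 267/3.7
= 268 + 5.50 + 2.14 + 72.16
= 347.8 mOsm/kg ≈ 347.8 mOsm/kg
Osmolar gap = measured − calculated = 345 − 347.8 = -2.8 mOsm/kg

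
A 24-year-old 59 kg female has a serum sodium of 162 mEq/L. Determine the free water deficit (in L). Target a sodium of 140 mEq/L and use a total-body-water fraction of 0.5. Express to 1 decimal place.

4.6 L

TBW = 0.5 · 59 = 29.5 L
Free water deficit = TBW · (Na/140 − 1)
= 29.5 · (162/140 − 1)
= 29.5 · 0.1571
= 4.63 L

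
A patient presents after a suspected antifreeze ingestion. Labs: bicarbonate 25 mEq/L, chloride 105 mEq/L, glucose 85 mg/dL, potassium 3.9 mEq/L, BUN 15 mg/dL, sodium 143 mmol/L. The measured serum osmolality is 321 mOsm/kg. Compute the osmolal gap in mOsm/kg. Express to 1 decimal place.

24.9 mOsm/kg

Calculated osmolality = 2·Na + glucose/18 + BUN/2.8
= 2·143 + 85/18 + 15/2.8
= 286 + 4.72 + 5.36
= 296.08 mOsm/kg ≈ 296.1 mOsm/kg
Osmolar gap = measured − calculated = 321 − 296.1 = 24.9 mOsm/kg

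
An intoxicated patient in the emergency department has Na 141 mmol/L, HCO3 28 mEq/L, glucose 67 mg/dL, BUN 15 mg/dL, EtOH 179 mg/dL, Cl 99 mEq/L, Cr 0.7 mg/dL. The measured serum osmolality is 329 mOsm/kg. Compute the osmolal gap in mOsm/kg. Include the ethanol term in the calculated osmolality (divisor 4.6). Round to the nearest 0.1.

Calculated osmolality = 2·Na + glucose/18 + BUN/2.8 + ethanol/4.6
= 2·141 + 67/18 + 15/2.8 + 179/4.6
= 282 + 3.72 + 5.36 + 38.91
= 329.99 mOsm/kg ≈ 330.0 mOsm/kg
Osmolar gap = measured − calculated = 329 − 330.0 = -1.0 mOsm/kg

-1.0 mOsm/kg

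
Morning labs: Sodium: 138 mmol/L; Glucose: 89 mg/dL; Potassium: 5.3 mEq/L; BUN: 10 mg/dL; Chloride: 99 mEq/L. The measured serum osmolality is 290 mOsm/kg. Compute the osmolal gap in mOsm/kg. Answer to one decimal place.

Calculated osmolality = 2·Na + glucose/18 + BUN/2.8
= 2·138 + 89/18 + 10/2.8
= 276 + 4.94 + 3.57
= 284.51 mOsm/kg ≈ 284.5 mOsm/kg
Osmolar gap = measured − calculated = 290 − 284.5 = 5.5 mOsm/kg

5.5 mOsm/kg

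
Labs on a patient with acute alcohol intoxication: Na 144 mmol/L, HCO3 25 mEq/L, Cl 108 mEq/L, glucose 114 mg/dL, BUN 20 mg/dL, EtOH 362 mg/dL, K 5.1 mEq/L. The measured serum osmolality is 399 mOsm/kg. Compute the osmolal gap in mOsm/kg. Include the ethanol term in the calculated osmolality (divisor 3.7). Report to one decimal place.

-0.3 mOsm/kg

Calculated osmolality = 2·Na + glucose/18 + BUN/2.8 + ethanol/3.7
= 2·144 + 114/18 + 20/2.8 + 362/3.7
= 288 + 6.33 + 7.14 + 97.84
= 399.31 mOsm/kg ≈ 399.3 mOsm/kg
Osmolar gap = measured − calculated = 399 − 399.3 = -0.3 mOsm/kg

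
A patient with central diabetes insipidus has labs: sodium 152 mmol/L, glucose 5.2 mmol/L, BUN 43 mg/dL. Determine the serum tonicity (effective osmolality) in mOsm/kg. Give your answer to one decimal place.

309.2 mOsm/kg

Effective osmolality excludes urea (freely permeant across cell membranes):
2·Na + glucose
= 2·152 + 5.2
= 304 + 5.2
= 309.2 mOsm/kg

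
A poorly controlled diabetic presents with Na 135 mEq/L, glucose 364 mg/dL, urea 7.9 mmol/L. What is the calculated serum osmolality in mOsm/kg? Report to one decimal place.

Calculated osmolality = 2·Na + glucose/18 + urea
= 2·135 + 364/18 + 7.9
= 270 + 20.22 + 7.90
= 298.12 mOsm/kg

298.1 mOsm/kg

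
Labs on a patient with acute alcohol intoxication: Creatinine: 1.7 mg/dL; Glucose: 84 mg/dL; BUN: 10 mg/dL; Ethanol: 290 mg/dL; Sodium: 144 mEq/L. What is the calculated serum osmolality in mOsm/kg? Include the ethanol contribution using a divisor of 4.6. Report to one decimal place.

Calculated osmolality = 2·Na + glucose/18 + BUN/2.8 + ethanol/4.6
= 2·144 + 84/18 + 10/2.8 + 290/4.6
= 288 + 4.67 + 3.57 + 63.04
= 359.28 mOsm/kg

359.3 mOsm/kg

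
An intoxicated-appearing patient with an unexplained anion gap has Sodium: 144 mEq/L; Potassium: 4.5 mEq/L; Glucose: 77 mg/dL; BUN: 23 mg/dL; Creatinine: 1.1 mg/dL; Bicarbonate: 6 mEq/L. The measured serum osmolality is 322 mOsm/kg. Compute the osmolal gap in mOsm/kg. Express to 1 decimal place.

21.5 mOsm/kg

Calculated osmolality = 2·Na + glucose/18 + BUN/2.8
= 2·144 + 77/18 + 23/2.8
= 288 + 4.28 + 8.21
= 300.49 mOsm/kg ≈ 300.5 mOsm/kg
Osmolar gap = measured − calculated = 322 − 300.5 = 21.5 mOsm/kg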